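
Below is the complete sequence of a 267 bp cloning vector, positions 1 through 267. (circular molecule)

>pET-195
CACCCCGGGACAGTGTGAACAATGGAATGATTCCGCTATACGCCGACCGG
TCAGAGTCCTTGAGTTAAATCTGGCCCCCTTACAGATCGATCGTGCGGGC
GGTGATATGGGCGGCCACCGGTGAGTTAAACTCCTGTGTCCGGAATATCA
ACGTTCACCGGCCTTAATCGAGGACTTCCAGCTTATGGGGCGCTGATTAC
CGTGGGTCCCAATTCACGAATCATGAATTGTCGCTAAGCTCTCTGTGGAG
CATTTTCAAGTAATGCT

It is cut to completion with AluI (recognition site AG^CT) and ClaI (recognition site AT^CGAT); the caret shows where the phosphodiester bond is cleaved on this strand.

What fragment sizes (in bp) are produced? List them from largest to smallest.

116, 94, 57 bp

AluI sites (AGCT) start at positions 180, 237.
AluI cuts after base 2 of each site, so after positions 181, 238.
The ClaI site (ATCGAT) starts at position 86.
ClaI cuts after base 2 of each site, so after position 87.
Combined cut positions: 87, 181, 238.
Circular molecule, 3 cuts → 3 fragments:
  88–181 → 94 bp
  182–238 → 57 bp
  239–267 then 1–87 → 29 + 87 = 116 bp
Sorted largest to smallest: 116, 94, 57 bp.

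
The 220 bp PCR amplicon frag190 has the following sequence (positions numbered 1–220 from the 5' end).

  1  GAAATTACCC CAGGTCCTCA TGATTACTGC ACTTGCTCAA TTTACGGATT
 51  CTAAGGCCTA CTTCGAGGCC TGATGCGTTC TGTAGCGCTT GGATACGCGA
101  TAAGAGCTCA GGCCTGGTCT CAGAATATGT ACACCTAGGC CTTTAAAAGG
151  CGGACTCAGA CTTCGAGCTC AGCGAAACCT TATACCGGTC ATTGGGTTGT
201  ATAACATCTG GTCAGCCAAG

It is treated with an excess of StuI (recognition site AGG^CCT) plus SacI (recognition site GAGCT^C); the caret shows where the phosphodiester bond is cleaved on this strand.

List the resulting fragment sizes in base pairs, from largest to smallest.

StuI sites (AGGCCT) start at positions 54, 66, 110, 137.
StuI cuts after base 3 of each site, so after positions 56, 68, 112, 139.
SacI sites (GAGCTC) start at positions 104, 165.
SacI cuts after base 5 of each site (before the last base), so after positions 108, 169.
Combined cut positions: 56, 68, 108, 112, 139, 169.
Linear molecule, 6 cuts → 7 fragments:
  1–56 → 56 bp
  57–68 → 12 bp
  69–108 → 40 bp
  109–112 → 4 bp
  113–139 → 27 bp
  140–169 → 30 bp
  170–220 → 51 bp
Sorted largest to smallest: 56, 51, 40, 30, 27, 12, 4 bp.

56, 51, 40, 30, 27, 12, 4 bp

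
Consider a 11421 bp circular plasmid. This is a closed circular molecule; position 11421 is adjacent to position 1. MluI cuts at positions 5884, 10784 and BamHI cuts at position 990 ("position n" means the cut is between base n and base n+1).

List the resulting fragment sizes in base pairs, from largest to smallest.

Combined cut positions (sorted): 990, 5884, 10784.
Circular molecule, 3 cuts → 3 fragments:
  5884 − 990 = 4894 bp
  10784 − 5884 = 4900 bp
  wrap: 11421 − 10784 + 990 = 1627 bp
Sorted largest to smallest: 4900, 4894, 1627 bp.

4900, 4894, 1627 bp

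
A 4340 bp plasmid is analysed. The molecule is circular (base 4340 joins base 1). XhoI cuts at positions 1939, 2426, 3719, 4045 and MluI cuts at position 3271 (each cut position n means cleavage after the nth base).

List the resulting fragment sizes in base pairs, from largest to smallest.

2234, 845, 487, 448, 326 bp

Combined cut positions (sorted): 1939, 2426, 3271, 3719, 4045.
Circular molecule, 5 cuts → 5 fragments:
  2426 − 1939 = 487 bp
  3271 − 2426 = 845 bp
  3719 − 3271 = 448 bp
  4045 − 3719 = 326 bp
  wrap: 4340 − 4045 + 1939 = 2234 bp
Sorted largest to smallest: 2234, 845, 487, 448, 326 bp.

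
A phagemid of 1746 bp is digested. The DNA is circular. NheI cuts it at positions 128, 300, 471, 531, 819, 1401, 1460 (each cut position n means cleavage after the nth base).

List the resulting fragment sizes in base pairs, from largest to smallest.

582, 414, 288, 172, 171, 60, 59 bp

Circular molecule, 7 cuts → 7 fragments:
  300 − 128 = 172 bp
  471 − 300 = 171 bp
  531 − 471 = 60 bp
  819 − 531 = 288 bp
  1401 − 819 = 582 bp
  1460 − 1401 = 59 bp
  wrap: 1746 − 1460 + 128 = 414 bp
Sorted largest to smallest: 582, 414, 288, 172, 171, 60, 59 bp.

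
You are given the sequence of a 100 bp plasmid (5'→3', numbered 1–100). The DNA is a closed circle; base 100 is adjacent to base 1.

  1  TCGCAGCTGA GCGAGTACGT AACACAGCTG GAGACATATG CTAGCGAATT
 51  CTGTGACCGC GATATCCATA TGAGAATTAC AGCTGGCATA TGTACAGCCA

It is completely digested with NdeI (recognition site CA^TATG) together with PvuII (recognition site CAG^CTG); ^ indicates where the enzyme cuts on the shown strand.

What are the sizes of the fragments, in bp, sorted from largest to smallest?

NdeI sites (CATATG) start at positions 35, 67, 87.
NdeI cuts after base 2 of each site, so after positions 36, 68, 88.
PvuII sites (CAGCTG) start at positions 4, 25, 80.
PvuII cuts after base 3 of each site, so after positions 6, 27, 82.
Combined cut positions: 6, 27, 36, 68, 82, 88.
Circular molecule, 6 cuts → 6 fragments:
  7–27 → 21 bp
  28–36 → 9 bp
  37–68 → 32 bp
  69–82 → 14 bp
  83–88 → 6 bp
  89–100 then 1–6 → 12 + 6 = 18 bp
Sorted largest to smallest: 32, 21, 18, 14, 9, 6 bp.

32, 21, 18, 14, 9, 6 bp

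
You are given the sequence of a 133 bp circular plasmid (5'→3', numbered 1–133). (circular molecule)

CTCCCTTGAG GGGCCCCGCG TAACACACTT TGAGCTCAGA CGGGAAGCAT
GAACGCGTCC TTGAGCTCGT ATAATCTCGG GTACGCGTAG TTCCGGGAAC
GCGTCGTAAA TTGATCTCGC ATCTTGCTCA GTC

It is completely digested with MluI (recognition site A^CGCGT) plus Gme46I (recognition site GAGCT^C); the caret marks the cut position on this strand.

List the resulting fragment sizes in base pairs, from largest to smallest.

MluI sites (ACGCGT) start at positions 53, 83, 99.
MluI cuts after the first base of each site, so after positions 53, 83, 99.
Gme46I sites (GAGCTC) start at positions 32, 63.
Gme46I cuts after base 5 of each site (before the last base), so after positions 36, 67.
Combined cut positions: 36, 53, 67, 83, 99.
Circular molecule, 5 cuts → 5 fragments:
  37–53 → 17 bp
  54–67 → 14 bp
  68–83 → 16 bp
  84–99 → 16 bp
  100–133 then 1–36 → 34 + 36 = 70 bp
Sorted largest to smallest: 70, 17, 16, 16, 14 bp.

70, 17, 16, 16, 14 bp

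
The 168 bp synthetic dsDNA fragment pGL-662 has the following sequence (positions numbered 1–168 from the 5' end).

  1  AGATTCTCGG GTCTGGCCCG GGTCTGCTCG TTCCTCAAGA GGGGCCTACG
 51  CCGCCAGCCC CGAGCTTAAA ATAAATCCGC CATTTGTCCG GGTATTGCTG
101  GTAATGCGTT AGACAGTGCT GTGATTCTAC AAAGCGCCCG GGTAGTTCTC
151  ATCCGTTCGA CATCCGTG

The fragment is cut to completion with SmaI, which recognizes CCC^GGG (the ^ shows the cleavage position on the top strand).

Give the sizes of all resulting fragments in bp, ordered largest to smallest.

SmaI sites (CCCGGG) start at positions 17, 137.
SmaI cuts after base 3 of each site, so after positions 19, 139.
Linear molecule, 2 cuts → 3 fragments:
  1–19 → 19 bp
  20–139 → 120 bp
  140–168 → 29 bp
Sorted largest to smallest: 120, 29, 19 bp.

120, 29, 19 bp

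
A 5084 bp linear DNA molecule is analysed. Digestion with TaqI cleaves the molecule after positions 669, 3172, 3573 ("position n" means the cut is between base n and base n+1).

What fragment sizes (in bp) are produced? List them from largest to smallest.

Linear molecule, 3 cuts → 4 fragments:
  669 − 0 = 669 bp
  3172 − 669 = 2503 bp
  3573 − 3172 = 401 bp
  5084 − 3573 = 1511 bp
Sorted largest to smallest: 2503, 1511, 669, 401 bp.

2503, 1511, 669, 401 bp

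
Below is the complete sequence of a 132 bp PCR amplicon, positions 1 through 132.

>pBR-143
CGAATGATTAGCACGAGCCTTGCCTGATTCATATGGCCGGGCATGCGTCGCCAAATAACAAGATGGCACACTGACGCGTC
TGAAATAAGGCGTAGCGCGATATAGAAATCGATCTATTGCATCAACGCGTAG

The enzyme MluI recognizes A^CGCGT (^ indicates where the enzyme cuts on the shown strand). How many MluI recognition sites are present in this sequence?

2

ACGCGT occurs starting at positions 74, 125.
MluI cuts at 2 sites.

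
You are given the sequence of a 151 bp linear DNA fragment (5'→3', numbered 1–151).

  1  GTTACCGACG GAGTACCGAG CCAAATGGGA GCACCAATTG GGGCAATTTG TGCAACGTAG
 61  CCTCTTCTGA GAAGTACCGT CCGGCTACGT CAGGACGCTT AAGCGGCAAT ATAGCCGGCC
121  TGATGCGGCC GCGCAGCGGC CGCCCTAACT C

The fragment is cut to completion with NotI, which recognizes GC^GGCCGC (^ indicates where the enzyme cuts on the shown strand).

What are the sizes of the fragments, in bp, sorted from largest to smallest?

NotI sites (GCGGCCGC) start at positions 125, 136.
NotI cuts after base 2 of each site, so after positions 126, 137.
Linear molecule, 2 cuts → 3 fragments:
  1–126 → 126 bp
  127–137 → 11 bp
  138–151 → 14 bp
Sorted largest to smallest: 126, 14, 11 bp.

126, 14, 11 bp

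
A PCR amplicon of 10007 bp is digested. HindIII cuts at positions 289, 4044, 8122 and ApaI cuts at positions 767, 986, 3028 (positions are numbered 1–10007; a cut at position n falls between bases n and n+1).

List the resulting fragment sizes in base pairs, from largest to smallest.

4078, 2042, 1885, 1016, 478, 289, 219 bp

Combined cut positions (sorted): 289, 767, 986, 3028, 4044, 8122.
Linear molecule, 6 cuts → 7 fragments:
  289 − 0 = 289 bp
  767 − 289 = 478 bp
  986 − 767 = 219 bp
  3028 − 986 = 2042 bp
  4044 − 3028 = 1016 bp
  8122 − 4044 = 4078 bp
  10007 − 8122 = 1885 bp
Sorted largest to smallest: 4078, 2042, 1885, 1016, 478, 289, 219 bp.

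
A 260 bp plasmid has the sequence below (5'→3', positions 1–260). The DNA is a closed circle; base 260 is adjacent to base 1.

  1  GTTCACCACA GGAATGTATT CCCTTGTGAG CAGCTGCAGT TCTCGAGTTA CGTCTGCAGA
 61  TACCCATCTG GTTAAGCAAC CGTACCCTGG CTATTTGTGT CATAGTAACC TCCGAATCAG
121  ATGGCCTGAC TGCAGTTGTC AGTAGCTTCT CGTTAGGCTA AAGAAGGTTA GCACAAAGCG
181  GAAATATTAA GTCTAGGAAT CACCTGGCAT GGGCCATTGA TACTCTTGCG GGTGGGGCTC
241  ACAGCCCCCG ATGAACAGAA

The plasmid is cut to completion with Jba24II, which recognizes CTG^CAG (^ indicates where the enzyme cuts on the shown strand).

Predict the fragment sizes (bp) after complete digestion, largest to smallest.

Jba24II sites (CTGCAG) start at positions 34, 54, 130.
Jba24II cuts after base 3 of each site, so after positions 36, 56, 132.
Circular molecule, 3 cuts → 3 fragments:
  37–56 → 20 bp
  57–132 → 76 bp
  133–260 then 1–36 → 128 + 36 = 164 bp
Sorted largest to smallest: 164, 76, 20 bp.

164, 76, 20 bp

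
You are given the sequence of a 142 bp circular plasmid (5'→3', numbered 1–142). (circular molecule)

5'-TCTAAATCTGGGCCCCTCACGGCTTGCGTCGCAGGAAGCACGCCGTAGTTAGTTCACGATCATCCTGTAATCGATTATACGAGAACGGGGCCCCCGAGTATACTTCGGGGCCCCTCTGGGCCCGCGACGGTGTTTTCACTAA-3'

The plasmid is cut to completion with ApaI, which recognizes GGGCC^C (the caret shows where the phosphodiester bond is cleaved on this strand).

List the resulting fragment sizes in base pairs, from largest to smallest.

ApaI sites (GGGCCC) start at positions 10, 88, 108, 118.
ApaI cuts after base 5 of each site (before the last base), so after positions 14, 92, 112, 122.
Circular molecule, 4 cuts → 4 fragments:
  15–92 → 78 bp
  93–112 → 20 bp
  113–122 → 10 bp
  123–142 then 1–14 → 20 + 14 = 34 bp
Sorted largest to smallest: 78, 34, 20, 10 bp.

78, 34, 20, 10 bp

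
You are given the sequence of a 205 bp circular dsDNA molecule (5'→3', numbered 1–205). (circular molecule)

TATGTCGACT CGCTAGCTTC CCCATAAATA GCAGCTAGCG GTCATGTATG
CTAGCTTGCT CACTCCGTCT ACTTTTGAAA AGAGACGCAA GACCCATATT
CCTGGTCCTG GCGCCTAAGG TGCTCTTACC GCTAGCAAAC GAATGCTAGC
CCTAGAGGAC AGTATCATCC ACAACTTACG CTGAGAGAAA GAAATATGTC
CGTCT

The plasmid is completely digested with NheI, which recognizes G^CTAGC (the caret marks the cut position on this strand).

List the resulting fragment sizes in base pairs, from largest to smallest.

81, 72, 22, 16, 14 bp

NheI sites (GCTAGC) start at positions 12, 34, 50, 131, 145.
NheI cuts after the first base of each site, so after positions 12, 34, 50, 131, 145.
Circular molecule, 5 cuts → 5 fragments:
  13–34 → 22 bp
  35–50 → 16 bp
  51–131 → 81 bp
  132–145 → 14 bp
  146–205 then 1–12 → 60 + 12 = 72 bp
Sorted largest to smallest: 81, 72, 22, 16, 14 bp.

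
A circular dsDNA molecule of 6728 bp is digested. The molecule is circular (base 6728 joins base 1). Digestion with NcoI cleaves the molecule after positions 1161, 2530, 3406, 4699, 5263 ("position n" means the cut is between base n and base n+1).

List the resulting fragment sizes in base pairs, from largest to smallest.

2626, 1369, 1293, 876, 564 bp

Circular molecule, 5 cuts → 5 fragments:
  2530 − 1161 = 1369 bp
  3406 − 2530 = 876 bp
  4699 − 3406 = 1293 bp
  5263 − 4699 = 564 bp
  wrap: 6728 − 5263 + 1161 = 2626 bp
Sorted largest to smallest: 2626, 1369, 1293, 876, 564 bp.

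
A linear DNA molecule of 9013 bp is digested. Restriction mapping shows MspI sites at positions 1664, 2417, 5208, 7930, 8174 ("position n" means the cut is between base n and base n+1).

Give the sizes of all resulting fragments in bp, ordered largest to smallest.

Linear molecule, 5 cuts → 6 fragments:
  1664 − 0 = 1664 bp
  2417 − 1664 = 753 bp
  5208 − 2417 = 2791 bp
  7930 − 5208 = 2722 bp
  8174 − 7930 = 244 bp
  9013 − 8174 = 839 bp
Sorted largest to smallest: 2791, 2722, 1664, 839, 753, 244 bp.

2791, 2722, 1664, 839, 753, 244 bp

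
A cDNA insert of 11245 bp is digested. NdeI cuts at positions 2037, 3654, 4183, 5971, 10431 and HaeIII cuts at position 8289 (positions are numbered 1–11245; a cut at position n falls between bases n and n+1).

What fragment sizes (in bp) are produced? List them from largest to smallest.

Combined cut positions (sorted): 2037, 3654, 4183, 5971, 8289, 10431.
Linear molecule, 6 cuts → 7 fragments:
  2037 − 0 = 2037 bp
  3654 − 2037 = 1617 bp
  4183 − 3654 = 529 bp
  5971 − 4183 = 1788 bp
  8289 − 5971 = 2318 bp
  10431 − 8289 = 2142 bp
  11245 − 10431 = 814 bp
Sorted largest to smallest: 2318, 2142, 2037, 1788, 1617, 814, 529 bp.

2318, 2142, 2037, 1788, 1617, 814, 529 bp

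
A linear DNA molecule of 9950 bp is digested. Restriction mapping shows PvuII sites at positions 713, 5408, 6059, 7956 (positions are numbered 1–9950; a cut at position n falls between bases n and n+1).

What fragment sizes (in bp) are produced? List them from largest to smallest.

Linear molecule, 4 cuts → 5 fragments:
  713 − 0 = 713 bp
  5408 − 713 = 4695 bp
  6059 − 5408 = 651 bp
  7956 − 6059 = 1897 bp
  9950 − 7956 = 1994 bp
Sorted largest to smallest: 4695, 1994, 1897, 713, 651 bp.

4695, 1994, 1897, 713, 651 bp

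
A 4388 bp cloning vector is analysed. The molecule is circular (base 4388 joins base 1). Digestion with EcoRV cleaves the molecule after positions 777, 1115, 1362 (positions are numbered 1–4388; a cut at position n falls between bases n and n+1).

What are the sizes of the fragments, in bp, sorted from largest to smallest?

Circular molecule, 3 cuts → 3 fragments:
  1115 − 777 = 338 bp
  1362 − 1115 = 247 bp
  wrap: 4388 − 1362 + 777 = 3803 bp
Sorted largest to smallest: 3803, 338, 247 bp.

3803, 338, 247 bp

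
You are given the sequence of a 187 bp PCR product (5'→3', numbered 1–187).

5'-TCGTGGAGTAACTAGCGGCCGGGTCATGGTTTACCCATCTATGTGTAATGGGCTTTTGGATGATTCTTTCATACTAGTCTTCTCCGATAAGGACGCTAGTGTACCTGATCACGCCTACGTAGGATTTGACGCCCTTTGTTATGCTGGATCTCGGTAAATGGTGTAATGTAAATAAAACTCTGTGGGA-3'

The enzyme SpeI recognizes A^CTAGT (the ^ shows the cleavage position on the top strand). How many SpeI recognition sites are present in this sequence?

1

ACTAGT occurs starting at position 73.
SpeI cuts at 1 site.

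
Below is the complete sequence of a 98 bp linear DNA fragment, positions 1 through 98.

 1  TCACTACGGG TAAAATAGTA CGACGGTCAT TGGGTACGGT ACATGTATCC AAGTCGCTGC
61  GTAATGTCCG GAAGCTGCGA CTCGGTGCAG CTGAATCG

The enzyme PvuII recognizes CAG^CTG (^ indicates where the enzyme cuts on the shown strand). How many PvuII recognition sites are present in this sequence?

1

CAGCTG occurs starting at position 88.
PvuII cuts at 1 site.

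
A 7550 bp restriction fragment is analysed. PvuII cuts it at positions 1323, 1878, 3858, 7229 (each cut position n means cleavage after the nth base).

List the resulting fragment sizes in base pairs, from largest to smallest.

Linear molecule, 4 cuts → 5 fragments:
  1323 − 0 = 1323 bp
  1878 − 1323 = 555 bp
  3858 − 1878 = 1980 bp
  7229 − 3858 = 3371 bp
  7550 − 7229 = 321 bp
Sorted largest to smallest: 3371, 1980, 1323, 555, 321 bp.

3371, 1980, 1323, 555, 321 bp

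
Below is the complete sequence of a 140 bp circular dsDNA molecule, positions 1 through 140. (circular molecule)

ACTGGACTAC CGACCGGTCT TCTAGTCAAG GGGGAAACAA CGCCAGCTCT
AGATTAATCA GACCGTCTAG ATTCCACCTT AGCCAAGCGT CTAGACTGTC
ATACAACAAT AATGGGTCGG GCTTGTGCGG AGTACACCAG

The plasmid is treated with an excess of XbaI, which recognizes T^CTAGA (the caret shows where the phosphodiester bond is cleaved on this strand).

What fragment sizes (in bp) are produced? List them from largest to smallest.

XbaI sites (TCTAGA) start at positions 48, 66, 90.
XbaI cuts after the first base of each site, so after positions 48, 66, 90.
Circular molecule, 3 cuts → 3 fragments:
  49–66 → 18 bp
  67–90 → 24 bp
  91–140 then 1–48 → 50 + 48 = 98 bp
Sorted largest to smallest: 98, 24, 18 bp.

98, 24, 18 bp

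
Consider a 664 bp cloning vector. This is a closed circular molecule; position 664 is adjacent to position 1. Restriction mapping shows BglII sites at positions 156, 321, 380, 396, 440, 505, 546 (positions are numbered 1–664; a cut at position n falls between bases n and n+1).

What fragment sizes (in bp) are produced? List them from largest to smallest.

Circular molecule, 7 cuts → 7 fragments:
  321 − 156 = 165 bp
  380 − 321 = 59 bp
  396 − 380 = 16 bp
  440 − 396 = 44 bp
  505 − 440 = 65 bp
  546 − 505 = 41 bp
  wrap: 664 − 546 + 156 = 274 bp
Sorted largest to smallest: 274, 165, 65, 59, 44, 41, 16 bp.

274, 165, 65, 59, 44, 41, 16 bp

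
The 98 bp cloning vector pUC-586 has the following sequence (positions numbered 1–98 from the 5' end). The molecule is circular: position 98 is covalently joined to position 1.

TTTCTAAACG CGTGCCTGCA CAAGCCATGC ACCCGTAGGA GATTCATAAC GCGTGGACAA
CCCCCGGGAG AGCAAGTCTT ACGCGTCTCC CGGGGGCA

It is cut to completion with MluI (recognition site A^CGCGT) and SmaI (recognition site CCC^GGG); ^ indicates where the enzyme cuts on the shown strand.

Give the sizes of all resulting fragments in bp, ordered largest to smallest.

MluI sites (ACGCGT) start at positions 8, 49, 81.
MluI cuts after the first base of each site, so after positions 8, 49, 81.
SmaI sites (CCCGGG) start at positions 63, 89.
SmaI cuts after base 3 of each site, so after positions 65, 91.
Combined cut positions: 8, 49, 65, 81, 91.
Circular molecule, 5 cuts → 5 fragments:
  9–49 → 41 bp
  50–65 → 16 bp
  66–81 → 16 bp
  82–91 → 10 bp
  92–98 then 1–8 → 7 + 8 = 15 bp
Sorted largest to smallest: 41, 16, 16, 15, 10 bp.

41, 16, 16, 15, 10 bp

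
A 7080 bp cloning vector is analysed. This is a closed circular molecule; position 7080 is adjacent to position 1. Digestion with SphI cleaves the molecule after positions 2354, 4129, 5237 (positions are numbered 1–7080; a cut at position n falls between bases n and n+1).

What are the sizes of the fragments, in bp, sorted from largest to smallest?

4197, 1775, 1108 bp

Circular molecule, 3 cuts → 3 fragments:
  4129 − 2354 = 1775 bp
  5237 − 4129 = 1108 bp
  wrap: 7080 − 5237 + 2354 = 4197 bp
Sorted largest to smallest: 4197, 1775, 1108 bp.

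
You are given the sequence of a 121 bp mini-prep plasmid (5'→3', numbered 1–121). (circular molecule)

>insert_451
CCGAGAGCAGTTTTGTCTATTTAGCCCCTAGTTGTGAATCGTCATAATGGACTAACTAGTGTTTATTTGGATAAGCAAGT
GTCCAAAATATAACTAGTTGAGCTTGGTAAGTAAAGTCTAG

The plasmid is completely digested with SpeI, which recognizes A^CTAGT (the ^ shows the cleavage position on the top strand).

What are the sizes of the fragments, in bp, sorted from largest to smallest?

83, 38 bp

SpeI sites (ACTAGT) start at positions 55, 93.
SpeI cuts after the first base of each site, so after positions 55, 93.
Circular molecule, 2 cuts → 2 fragments:
  56–93 → 38 bp
  94–121 then 1–55 → 28 + 55 = 83 bp
Sorted largest to smallest: 83, 38 bp.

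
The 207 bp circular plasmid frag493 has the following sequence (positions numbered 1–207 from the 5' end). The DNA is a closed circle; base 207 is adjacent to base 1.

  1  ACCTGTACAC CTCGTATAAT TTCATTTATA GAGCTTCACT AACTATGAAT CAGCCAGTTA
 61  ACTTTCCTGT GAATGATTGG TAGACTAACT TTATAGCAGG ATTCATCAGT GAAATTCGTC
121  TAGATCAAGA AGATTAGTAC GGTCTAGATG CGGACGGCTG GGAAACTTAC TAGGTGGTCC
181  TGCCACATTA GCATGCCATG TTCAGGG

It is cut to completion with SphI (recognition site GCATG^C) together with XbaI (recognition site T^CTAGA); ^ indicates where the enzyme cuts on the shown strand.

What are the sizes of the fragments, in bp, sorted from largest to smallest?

131, 52, 24 bp

The SphI site (GCATGC) starts at position 191.
SphI cuts after base 5 of each site (before the last base), so after position 195.
XbaI sites (TCTAGA) start at positions 119, 143.
XbaI cuts after the first base of each site, so after positions 119, 143.
Combined cut positions: 119, 143, 195.
Circular molecule, 3 cuts → 3 fragments:
  120–143 → 24 bp
  144–195 → 52 bp
  196–207 then 1–119 → 12 + 119 = 131 bp
Sorted largest to smallest: 131, 52, 24 bp.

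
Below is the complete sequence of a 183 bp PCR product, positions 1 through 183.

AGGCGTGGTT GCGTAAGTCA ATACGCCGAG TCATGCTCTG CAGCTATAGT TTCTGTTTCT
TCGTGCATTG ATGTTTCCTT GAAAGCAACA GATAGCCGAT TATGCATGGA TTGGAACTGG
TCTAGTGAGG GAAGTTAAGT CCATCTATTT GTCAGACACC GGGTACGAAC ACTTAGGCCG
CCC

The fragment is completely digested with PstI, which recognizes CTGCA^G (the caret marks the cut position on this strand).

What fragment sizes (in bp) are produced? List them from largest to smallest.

The PstI site (CTGCAG) starts at position 38.
PstI cuts after base 5 of each site (before the last base), so after position 42.
Linear molecule, 1 cut → 2 fragments:
  1–42 → 42 bp
  43–183 → 141 bp
Sorted largest to smallest: 141, 42 bp.

141, 42 bp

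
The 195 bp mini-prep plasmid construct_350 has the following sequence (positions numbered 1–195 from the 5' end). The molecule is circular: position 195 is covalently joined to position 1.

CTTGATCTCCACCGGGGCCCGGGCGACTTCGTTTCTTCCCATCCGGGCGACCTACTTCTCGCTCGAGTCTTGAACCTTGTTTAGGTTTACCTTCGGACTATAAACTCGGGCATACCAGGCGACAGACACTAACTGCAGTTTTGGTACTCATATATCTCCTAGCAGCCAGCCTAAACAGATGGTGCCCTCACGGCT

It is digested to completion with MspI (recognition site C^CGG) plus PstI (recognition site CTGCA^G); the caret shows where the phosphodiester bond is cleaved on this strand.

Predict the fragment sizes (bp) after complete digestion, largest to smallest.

94, 70, 24, 7 bp

MspI sites (CCGG) start at positions 12, 19, 43.
MspI cuts after the first base of each site, so after positions 12, 19, 43.
The PstI site (CTGCAG) starts at position 133.
PstI cuts after base 5 of each site (before the last base), so after position 137.
Combined cut positions: 12, 19, 43, 137.
Circular molecule, 4 cuts → 4 fragments:
  13–19 → 7 bp
  20–43 → 24 bp
  44–137 → 94 bp
  138–195 then 1–12 → 58 + 12 = 70 bp
Sorted largest to smallest: 94, 70, 24, 7 bp.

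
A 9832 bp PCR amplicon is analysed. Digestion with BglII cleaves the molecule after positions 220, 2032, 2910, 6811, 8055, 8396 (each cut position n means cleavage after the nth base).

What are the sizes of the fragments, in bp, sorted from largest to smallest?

3901, 1812, 1436, 1244, 878, 341, 220 bp

Linear molecule, 6 cuts → 7 fragments:
  220 − 0 = 220 bp
  2032 − 220 = 1812 bp
  2910 − 2032 = 878 bp
  6811 − 2910 = 3901 bp
  8055 − 6811 = 1244 bp
  8396 − 8055 = 341 bp
  9832 − 8396 = 1436 bp
Sorted largest to smallest: 3901, 1812, 1436, 1244, 878, 341, 220 bp.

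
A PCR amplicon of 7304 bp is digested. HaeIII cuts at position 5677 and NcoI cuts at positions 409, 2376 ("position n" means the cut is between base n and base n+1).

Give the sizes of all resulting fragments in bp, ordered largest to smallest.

Combined cut positions (sorted): 409, 2376, 5677.
Linear molecule, 3 cuts → 4 fragments:
  409 − 0 = 409 bp
  2376 − 409 = 1967 bp
  5677 − 2376 = 3301 bp
  7304 − 5677 = 1627 bp
Sorted largest to smallest: 3301, 1967, 1627, 409 bp.

3301, 1967, 1627, 409 bp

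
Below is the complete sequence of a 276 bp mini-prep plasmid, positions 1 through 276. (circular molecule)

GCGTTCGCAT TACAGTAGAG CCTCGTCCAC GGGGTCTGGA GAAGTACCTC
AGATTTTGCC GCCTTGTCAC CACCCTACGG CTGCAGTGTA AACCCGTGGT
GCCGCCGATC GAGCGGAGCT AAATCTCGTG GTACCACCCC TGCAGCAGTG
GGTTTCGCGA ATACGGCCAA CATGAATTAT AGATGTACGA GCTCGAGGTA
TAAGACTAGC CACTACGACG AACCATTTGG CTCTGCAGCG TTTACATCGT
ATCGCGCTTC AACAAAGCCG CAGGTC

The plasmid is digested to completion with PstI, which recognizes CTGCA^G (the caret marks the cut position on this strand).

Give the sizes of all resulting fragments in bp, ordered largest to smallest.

124, 93, 59 bp

PstI sites (CTGCAG) start at positions 81, 140, 233.
PstI cuts after base 5 of each site (before the last base), so after positions 85, 144, 237.
Circular molecule, 3 cuts → 3 fragments:
  86–144 → 59 bp
  145–237 → 93 bp
  238–276 then 1–85 → 39 + 85 = 124 bp
Sorted largest to smallest: 124, 93, 59 bp.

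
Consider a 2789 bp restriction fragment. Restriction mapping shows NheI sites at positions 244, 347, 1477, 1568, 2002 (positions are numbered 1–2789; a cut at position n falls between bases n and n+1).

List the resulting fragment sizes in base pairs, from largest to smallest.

1130, 787, 434, 244, 103, 91 bp

Linear molecule, 5 cuts → 6 fragments:
  244 − 0 = 244 bp
  347 − 244 = 103 bp
  1477 − 347 = 1130 bp
  1568 − 1477 = 91 bp
  2002 − 1568 = 434 bp
  2789 − 2002 = 787 bp
Sorted largest to smallest: 1130, 787, 434, 244, 103, 91 bp.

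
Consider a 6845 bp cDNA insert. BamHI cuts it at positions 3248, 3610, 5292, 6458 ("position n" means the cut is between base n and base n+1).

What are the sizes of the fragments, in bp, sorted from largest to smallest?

Linear molecule, 4 cuts → 5 fragments:
  3248 − 0 = 3248 bp
  3610 − 3248 = 362 bp
  5292 − 3610 = 1682 bp
  6458 − 5292 = 1166 bp
  6845 − 6458 = 387 bp
Sorted largest to smallest: 3248, 1682, 1166, 387, 362 bp.

3248, 1682, 1166, 387, 362 bp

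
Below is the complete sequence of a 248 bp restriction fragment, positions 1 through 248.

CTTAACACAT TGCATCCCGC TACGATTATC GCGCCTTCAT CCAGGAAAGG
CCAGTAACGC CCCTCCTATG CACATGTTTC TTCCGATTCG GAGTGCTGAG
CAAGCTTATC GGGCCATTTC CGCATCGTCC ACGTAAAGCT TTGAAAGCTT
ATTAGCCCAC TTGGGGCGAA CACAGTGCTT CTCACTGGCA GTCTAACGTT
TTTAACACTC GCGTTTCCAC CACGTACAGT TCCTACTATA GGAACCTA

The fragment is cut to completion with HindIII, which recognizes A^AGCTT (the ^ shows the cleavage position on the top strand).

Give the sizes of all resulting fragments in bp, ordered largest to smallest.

HindIII sites (AAGCTT) start at positions 102, 136, 145.
HindIII cuts after the first base of each site, so after positions 102, 136, 145.
Linear molecule, 3 cuts → 4 fragments:
  1–102 → 102 bp
  103–136 → 34 bp
  137–145 → 9 bp
  146–248 → 103 bp
Sorted largest to smallest: 103, 102, 34, 9 bp.

103, 102, 34, 9 bp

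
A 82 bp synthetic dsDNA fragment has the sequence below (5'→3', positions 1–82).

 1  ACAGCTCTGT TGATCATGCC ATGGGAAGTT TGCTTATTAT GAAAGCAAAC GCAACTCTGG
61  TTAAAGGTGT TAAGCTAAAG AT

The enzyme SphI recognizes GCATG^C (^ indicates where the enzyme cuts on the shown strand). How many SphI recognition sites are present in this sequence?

0

No occurrence of GCATGC is present in the sequence.
SphI does not cut: 0 sites.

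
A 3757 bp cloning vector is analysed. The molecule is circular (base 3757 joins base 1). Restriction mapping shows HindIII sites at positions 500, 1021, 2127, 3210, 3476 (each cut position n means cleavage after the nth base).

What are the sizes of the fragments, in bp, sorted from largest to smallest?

1106, 1083, 781, 521, 266 bp

Circular molecule, 5 cuts → 5 fragments:
  1021 − 500 = 521 bp
  2127 − 1021 = 1106 bp
  3210 − 2127 = 1083 bp
  3476 − 3210 = 266 bp
  wrap: 3757 − 3476 + 500 = 781 bp
Sorted largest to smallest: 1106, 1083, 781, 521, 266 bp.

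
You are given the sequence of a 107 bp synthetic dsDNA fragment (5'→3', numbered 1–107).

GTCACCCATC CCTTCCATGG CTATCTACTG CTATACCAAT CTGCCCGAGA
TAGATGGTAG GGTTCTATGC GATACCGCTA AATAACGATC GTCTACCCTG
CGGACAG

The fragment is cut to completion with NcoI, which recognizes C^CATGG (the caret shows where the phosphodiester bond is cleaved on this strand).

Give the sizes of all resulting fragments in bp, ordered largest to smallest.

The NcoI site (CCATGG) starts at position 15.
NcoI cuts after the first base of each site, so after position 15.
Linear molecule, 1 cut → 2 fragments:
  1–15 → 15 bp
  16–107 → 92 bp
Sorted largest to smallest: 92, 15 bp.

92, 15 bp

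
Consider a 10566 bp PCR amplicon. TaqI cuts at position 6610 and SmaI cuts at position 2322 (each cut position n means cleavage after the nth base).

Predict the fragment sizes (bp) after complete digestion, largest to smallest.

Combined cut positions (sorted): 2322, 6610.
Linear molecule, 2 cuts → 3 fragments:
  2322 − 0 = 2322 bp
  6610 − 2322 = 4288 bp
  10566 − 6610 = 3956 bp
Sorted largest to smallest: 4288, 3956, 2322 bp.

4288, 3956, 2322 bp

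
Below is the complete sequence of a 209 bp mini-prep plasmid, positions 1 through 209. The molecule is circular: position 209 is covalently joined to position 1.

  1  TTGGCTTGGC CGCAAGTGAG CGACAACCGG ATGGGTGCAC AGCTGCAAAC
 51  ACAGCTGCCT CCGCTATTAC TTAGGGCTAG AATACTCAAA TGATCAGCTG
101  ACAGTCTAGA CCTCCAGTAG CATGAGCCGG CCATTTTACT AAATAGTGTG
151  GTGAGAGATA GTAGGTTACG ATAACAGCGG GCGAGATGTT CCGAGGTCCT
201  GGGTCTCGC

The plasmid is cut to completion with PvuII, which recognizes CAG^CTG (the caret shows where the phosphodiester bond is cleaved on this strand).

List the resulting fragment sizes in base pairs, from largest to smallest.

PvuII sites (CAGCTG) start at positions 40, 52, 95.
PvuII cuts after base 3 of each site, so after positions 42, 54, 97.
Circular molecule, 3 cuts → 3 fragments:
  43–54 → 12 bp
  55–97 → 43 bp
  98–209 then 1–42 → 112 + 42 = 154 bp
Sorted largest to smallest: 154, 43, 12 bp.

154, 43, 12 bp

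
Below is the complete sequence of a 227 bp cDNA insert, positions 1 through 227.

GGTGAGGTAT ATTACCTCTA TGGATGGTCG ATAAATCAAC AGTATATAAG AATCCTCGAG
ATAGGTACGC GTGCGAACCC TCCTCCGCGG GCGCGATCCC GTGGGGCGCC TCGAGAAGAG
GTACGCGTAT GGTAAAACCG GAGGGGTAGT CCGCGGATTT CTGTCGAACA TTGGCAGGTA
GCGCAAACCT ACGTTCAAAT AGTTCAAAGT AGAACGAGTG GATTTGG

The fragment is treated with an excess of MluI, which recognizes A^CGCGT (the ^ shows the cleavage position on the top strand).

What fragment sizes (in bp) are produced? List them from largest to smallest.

MluI sites (ACGCGT) start at positions 67, 123.
MluI cuts after the first base of each site, so after positions 67, 123.
Linear molecule, 2 cuts → 3 fragments:
  1–67 → 67 bp
  68–123 → 56 bp
  124–227 → 104 bp
Sorted largest to smallest: 104, 67, 56 bp.

104, 67, 56 bp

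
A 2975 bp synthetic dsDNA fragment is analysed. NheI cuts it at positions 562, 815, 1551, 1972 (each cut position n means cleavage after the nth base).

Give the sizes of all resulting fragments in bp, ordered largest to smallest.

Linear molecule, 4 cuts → 5 fragments:
  562 − 0 = 562 bp
  815 − 562 = 253 bp
  1551 − 815 = 736 bp
  1972 − 1551 = 421 bp
  2975 − 1972 = 1003 bp
Sorted largest to smallest: 1003, 736, 562, 421, 253 bp.

1003, 736, 562, 421, 253 bp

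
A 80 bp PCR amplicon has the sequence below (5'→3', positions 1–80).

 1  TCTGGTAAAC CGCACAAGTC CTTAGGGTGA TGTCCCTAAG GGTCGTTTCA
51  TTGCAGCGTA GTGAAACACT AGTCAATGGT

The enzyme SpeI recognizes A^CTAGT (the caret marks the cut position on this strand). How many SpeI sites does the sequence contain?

1

ACTAGT occurs starting at position 68.
SpeI cuts at 1 site.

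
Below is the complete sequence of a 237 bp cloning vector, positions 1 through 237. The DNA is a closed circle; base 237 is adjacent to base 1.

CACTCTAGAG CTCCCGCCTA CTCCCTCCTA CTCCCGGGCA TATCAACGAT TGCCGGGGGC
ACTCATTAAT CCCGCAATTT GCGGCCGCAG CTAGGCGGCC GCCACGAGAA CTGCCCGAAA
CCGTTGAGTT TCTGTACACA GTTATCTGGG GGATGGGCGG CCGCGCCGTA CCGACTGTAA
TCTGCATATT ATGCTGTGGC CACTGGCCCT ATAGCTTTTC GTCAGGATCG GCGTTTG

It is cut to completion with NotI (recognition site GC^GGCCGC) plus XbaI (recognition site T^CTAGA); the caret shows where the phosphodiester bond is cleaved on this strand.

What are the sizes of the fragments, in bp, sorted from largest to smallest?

83, 78, 62, 14 bp

NotI sites (GCGGCCGC) start at positions 81, 95, 157.
NotI cuts after base 2 of each site, so after positions 82, 96, 158.
The XbaI site (TCTAGA) starts at position 4.
XbaI cuts after the first base of each site, so after position 4.
Combined cut positions: 4, 82, 96, 158.
Circular molecule, 4 cuts → 4 fragments:
  5–82 → 78 bp
  83–96 → 14 bp
  97–158 → 62 bp
  159–237 then 1–4 → 79 + 4 = 83 bp
Sorted largest to smallest: 83, 78, 62, 14 bp.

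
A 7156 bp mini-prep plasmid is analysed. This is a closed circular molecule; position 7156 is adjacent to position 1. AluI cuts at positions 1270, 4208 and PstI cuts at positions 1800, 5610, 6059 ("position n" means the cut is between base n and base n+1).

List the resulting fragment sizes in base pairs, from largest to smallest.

Combined cut positions (sorted): 1270, 1800, 4208, 5610, 6059.
Circular molecule, 5 cuts → 5 fragments:
  1800 − 1270 = 530 bp
  4208 − 1800 = 2408 bp
  5610 − 4208 = 1402 bp
  6059 − 5610 = 449 bp
  wrap: 7156 − 6059 + 1270 = 2367 bp
Sorted largest to smallest: 2408, 2367, 1402, 530, 449 bp.

2408, 2367, 1402, 530, 449 bp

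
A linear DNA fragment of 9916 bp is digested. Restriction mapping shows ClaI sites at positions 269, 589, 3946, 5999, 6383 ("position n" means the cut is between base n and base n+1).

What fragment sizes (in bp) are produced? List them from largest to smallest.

3533, 3357, 2053, 384, 320, 269 bp

Linear molecule, 5 cuts → 6 fragments:
  269 − 0 = 269 bp
  589 − 269 = 320 bp
  3946 − 589 = 3357 bp
  5999 − 3946 = 2053 bp
  6383 − 5999 = 384 bp
  9916 − 6383 = 3533 bp
Sorted largest to smallest: 3533, 3357, 2053, 384, 320, 269 bp.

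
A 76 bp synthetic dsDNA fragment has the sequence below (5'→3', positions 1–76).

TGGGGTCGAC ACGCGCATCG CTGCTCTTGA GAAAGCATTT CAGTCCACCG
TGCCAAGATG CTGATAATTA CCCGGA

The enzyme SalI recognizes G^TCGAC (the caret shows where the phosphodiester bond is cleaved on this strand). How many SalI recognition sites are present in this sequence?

1

GTCGAC occurs starting at position 5.
SalI cuts at 1 site.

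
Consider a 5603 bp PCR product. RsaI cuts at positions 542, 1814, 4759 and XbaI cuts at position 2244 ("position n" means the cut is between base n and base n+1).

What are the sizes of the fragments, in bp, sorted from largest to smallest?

2515, 1272, 844, 542, 430 bp

Combined cut positions (sorted): 542, 1814, 2244, 4759.
Linear molecule, 4 cuts → 5 fragments:
  542 − 0 = 542 bp
  1814 − 542 = 1272 bp
  2244 − 1814 = 430 bp
  4759 − 2244 = 2515 bp
  5603 − 4759 = 844 bp
Sorted largest to smallest: 2515, 1272, 844, 542, 430 bp.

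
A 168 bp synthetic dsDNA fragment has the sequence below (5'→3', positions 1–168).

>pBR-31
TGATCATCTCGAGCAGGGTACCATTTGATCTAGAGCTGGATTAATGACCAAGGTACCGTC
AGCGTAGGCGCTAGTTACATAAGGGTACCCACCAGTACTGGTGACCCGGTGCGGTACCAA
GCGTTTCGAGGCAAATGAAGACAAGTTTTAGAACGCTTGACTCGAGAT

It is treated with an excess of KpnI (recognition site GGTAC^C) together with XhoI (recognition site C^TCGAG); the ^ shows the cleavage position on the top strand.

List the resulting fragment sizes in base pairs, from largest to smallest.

KpnI sites (GGTACC) start at positions 17, 52, 84, 113.
KpnI cuts after base 5 of each site (before the last base), so after positions 21, 56, 88, 117.
XhoI sites (CTCGAG) start at positions 8, 161.
XhoI cuts after the first base of each site, so after positions 8, 161.
Combined cut positions: 8, 21, 56, 88, 117, 161.
Linear molecule, 6 cuts → 7 fragments:
  1–8 → 8 bp
  9–21 → 13 bp
  22–56 → 35 bp
  57–88 → 32 bp
  89–117 → 29 bp
  118–161 → 44 bp
  162–168 → 7 bp
Sorted largest to smallest: 44, 35, 32, 29, 13, 8, 7 bp.

44, 35, 32, 29, 13, 8, 7 bp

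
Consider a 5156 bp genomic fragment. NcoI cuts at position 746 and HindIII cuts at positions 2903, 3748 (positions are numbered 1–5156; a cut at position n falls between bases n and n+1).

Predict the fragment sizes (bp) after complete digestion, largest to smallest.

Combined cut positions (sorted): 746, 2903, 3748.
Linear molecule, 3 cuts → 4 fragments:
  746 − 0 = 746 bp
  2903 − 746 = 2157 bp
  3748 − 2903 = 845 bp
  5156 − 3748 = 1408 bp
Sorted largest to smallest: 2157, 1408, 845, 746 bp.

2157, 1408, 845, 746 bp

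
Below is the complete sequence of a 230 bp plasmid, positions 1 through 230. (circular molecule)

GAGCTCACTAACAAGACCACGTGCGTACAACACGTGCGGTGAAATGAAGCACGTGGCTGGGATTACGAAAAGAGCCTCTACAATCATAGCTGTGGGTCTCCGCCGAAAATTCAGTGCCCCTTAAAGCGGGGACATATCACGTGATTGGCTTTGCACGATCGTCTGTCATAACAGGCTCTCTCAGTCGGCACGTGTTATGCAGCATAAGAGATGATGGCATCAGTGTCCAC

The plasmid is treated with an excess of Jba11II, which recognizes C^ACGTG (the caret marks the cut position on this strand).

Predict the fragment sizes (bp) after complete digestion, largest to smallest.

88, 59, 51, 19, 13 bp

Jba11II sites (CACGTG) start at positions 18, 31, 50, 138, 189.
Jba11II cuts after the first base of each site, so after positions 18, 31, 50, 138, 189.
Circular molecule, 5 cuts → 5 fragments:
  19–31 → 13 bp
  32–50 → 19 bp
  51–138 → 88 bp
  139–189 → 51 bp
  190–230 then 1–18 → 41 + 18 = 59 bp
Sorted largest to smallest: 88, 59, 51, 19, 13 bp.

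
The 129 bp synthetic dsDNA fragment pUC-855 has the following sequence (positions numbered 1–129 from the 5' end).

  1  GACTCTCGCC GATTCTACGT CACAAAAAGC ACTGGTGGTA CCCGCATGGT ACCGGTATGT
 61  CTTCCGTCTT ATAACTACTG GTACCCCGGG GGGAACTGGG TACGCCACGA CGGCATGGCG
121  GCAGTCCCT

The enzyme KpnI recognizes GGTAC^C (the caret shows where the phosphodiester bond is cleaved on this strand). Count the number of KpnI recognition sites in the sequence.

3

GGTACC occurs starting at positions 37, 48, 80.
KpnI cuts at 3 sites.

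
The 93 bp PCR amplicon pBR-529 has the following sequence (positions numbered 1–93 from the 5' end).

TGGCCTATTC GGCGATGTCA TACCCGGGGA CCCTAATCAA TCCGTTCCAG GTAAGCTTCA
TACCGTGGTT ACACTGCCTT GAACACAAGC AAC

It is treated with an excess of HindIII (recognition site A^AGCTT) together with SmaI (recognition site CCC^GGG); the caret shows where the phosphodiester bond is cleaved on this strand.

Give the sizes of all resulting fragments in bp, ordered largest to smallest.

The HindIII site (AAGCTT) starts at position 53.
HindIII cuts after the first base of each site, so after position 53.
The SmaI site (CCCGGG) starts at position 23.
SmaI cuts after base 3 of each site, so after position 25.
Combined cut positions: 25, 53.
Linear molecule, 2 cuts → 3 fragments:
  1–25 → 25 bp
  26–53 → 28 bp
  54–93 → 40 bp
Sorted largest to smallest: 40, 28, 25 bp.

40, 28, 25 bp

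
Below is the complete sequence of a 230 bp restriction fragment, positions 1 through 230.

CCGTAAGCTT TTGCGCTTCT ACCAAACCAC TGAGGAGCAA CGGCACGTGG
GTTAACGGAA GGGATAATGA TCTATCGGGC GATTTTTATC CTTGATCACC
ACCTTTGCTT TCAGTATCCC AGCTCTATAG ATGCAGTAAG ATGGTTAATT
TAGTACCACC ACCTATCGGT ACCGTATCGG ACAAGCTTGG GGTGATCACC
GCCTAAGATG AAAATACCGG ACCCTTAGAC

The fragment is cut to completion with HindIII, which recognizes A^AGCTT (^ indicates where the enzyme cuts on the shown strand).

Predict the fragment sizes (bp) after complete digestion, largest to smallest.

HindIII sites (AAGCTT) start at positions 5, 183.
HindIII cuts after the first base of each site, so after positions 5, 183.
Linear molecule, 2 cuts → 3 fragments:
  1–5 → 5 bp
  6–183 → 178 bp
  184–230 → 47 bp
Sorted largest to smallest: 178, 47, 5 bp.

178, 47, 5 bp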